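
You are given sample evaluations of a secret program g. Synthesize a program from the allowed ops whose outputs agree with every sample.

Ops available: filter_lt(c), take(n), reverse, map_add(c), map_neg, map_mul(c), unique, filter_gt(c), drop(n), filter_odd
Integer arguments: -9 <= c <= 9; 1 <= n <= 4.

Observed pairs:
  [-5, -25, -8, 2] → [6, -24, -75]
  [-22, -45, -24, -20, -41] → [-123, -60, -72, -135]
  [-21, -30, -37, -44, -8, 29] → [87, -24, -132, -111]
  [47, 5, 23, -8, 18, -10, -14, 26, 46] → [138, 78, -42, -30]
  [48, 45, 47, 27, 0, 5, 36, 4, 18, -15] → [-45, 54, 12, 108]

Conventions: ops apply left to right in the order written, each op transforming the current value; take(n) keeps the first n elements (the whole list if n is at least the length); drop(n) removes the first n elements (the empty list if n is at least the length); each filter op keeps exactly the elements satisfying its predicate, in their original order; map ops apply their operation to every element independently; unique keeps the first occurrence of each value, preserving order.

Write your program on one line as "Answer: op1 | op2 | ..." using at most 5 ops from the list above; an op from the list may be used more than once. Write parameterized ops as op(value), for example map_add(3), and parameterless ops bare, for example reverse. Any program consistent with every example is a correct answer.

map_neg | drop(1) | map_mul(-3) | reverse | take(4)

Check, running the answer program on each example:
  [-5, -25, -8, 2] -> [5, 25, 8, -2] -> [25, 8, -2] -> [-75, -24, 6] -> [6, -24, -75] -> [6, -24, -75]
  [-22, -45, -24, -20, -41] -> [22, 45, 24, 20, 41] -> [45, 24, 20, 41] -> [-135, -72, -60, -123] -> [-123, -60, -72, -135] -> [-123, -60, -72, -135]
  [-21, -30, -37, -44, -8, 29] -> [21, 30, 37, 44, 8, -29] -> [30, 37, 44, 8, -29] -> [-90, -111, -132, -24, 87] -> [87, -24, -132, -111, -90] -> [87, -24, -132, -111]
  [47, 5, 23, -8, 18, -10, -14, 26, 46] -> [-47, -5, -23, 8, -18, 10, 14, -26, -46] -> [-5, -23, 8, -18, 10, 14, -26, -46] -> [15, 69, -24, 54, -30, -42, 78, 138] -> [138, 78, -42, -30, 54, -24, 69, 15] -> [138, 78, -42, -30]
  [48, 45, 47, 27, 0, 5, 36, 4, 18, -15] -> [-48, -45, -47, -27, 0, -5, -36, -4, -18, 15] -> [-45, -47, -27, 0, -5, -36, -4, -18, 15] -> [135, 141, 81, 0, 15, 108, 12, 54, -45] -> [-45, 54, 12, 108, 15, 0, 81, 141, 135] -> [-45, 54, 12, 108]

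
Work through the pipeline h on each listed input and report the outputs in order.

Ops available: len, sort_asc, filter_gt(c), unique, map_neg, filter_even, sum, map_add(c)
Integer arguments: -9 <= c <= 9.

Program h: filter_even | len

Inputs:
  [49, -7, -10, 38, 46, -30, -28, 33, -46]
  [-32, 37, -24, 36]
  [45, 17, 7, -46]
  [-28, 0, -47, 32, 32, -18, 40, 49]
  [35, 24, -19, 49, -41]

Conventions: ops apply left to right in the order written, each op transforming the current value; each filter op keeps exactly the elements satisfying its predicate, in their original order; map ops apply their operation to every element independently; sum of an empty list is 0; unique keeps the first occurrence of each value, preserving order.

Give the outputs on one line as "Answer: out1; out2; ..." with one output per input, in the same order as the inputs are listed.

Execution, op by op:
  [49, -7, -10, 38, 46, -30, -28, 33, -46] -> [-10, 38, 46, -30, -28, -46] -> 6
  [-32, 37, -24, 36] -> [-32, -24, 36] -> 3
  [45, 17, 7, -46] -> [-46] -> 1
  [-28, 0, -47, 32, 32, -18, 40, 49] -> [-28, 0, 32, 32, -18, 40] -> 6
  [35, 24, -19, 49, -41] -> [24] -> 1

6; 3; 1; 6; 1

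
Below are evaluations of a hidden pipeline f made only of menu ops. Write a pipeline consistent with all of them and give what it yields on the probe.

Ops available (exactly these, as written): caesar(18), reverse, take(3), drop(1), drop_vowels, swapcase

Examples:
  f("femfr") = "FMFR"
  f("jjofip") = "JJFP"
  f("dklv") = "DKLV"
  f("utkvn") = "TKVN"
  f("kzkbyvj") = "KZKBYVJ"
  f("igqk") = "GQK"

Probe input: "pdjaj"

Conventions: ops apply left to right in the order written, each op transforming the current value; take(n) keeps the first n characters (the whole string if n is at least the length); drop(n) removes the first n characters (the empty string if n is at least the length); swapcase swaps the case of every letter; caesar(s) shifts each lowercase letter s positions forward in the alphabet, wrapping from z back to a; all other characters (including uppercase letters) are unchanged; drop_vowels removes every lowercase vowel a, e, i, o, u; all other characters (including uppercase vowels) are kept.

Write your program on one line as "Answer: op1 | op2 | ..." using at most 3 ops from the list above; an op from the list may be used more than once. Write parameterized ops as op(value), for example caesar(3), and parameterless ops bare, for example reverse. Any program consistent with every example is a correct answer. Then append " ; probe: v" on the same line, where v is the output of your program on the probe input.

drop_vowels | swapcase ; probe: "PDJJ"

Check, running the answer program on each example:
  "femfr" -> "fmfr" -> "FMFR"
  "jjofip" -> "jjfp" -> "JJFP"
  "dklv" -> "dklv" -> "DKLV"
  "utkvn" -> "tkvn" -> "TKVN"
  "kzkbyvj" -> "kzkbyvj" -> "KZKBYVJ"
  "igqk" -> "gqk" -> "GQK"
  probe: "pdjaj" -> "pdjj" -> "PDJJ"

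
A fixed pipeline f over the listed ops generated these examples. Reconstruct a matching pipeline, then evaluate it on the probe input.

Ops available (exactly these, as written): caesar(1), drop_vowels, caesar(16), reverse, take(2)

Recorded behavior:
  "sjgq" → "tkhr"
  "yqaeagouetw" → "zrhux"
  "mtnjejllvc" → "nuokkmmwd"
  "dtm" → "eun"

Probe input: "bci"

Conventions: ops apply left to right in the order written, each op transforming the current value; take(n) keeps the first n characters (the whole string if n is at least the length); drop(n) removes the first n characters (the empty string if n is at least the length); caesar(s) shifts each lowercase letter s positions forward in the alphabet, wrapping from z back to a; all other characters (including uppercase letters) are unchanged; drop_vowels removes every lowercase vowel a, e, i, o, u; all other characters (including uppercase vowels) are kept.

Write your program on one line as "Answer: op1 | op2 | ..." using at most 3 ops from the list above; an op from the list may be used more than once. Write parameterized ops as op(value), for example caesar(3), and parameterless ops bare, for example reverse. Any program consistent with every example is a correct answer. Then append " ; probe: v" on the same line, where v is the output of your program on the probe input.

drop_vowels | caesar(1) ; probe: "cd"

Check, running the answer program on each example:
  "sjgq" -> "sjgq" -> "tkhr"
  "yqaeagouetw" -> "yqgtw" -> "zrhux"
  "mtnjejllvc" -> "mtnjjllvc" -> "nuokkmmwd"
  "dtm" -> "dtm" -> "eun"
  probe: "bci" -> "bc" -> "cd"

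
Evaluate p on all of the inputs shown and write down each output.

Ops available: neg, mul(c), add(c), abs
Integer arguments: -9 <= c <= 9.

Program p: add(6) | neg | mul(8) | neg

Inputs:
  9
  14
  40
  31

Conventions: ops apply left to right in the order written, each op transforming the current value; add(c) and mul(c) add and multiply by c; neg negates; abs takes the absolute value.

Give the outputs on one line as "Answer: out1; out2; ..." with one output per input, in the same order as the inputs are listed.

Execution, op by op:
  9 -> 15 -> -15 -> -120 -> 120
  14 -> 20 -> -20 -> -160 -> 160
  40 -> 46 -> -46 -> -368 -> 368
  31 -> 37 -> -37 -> -296 -> 296

120; 160; 368; 296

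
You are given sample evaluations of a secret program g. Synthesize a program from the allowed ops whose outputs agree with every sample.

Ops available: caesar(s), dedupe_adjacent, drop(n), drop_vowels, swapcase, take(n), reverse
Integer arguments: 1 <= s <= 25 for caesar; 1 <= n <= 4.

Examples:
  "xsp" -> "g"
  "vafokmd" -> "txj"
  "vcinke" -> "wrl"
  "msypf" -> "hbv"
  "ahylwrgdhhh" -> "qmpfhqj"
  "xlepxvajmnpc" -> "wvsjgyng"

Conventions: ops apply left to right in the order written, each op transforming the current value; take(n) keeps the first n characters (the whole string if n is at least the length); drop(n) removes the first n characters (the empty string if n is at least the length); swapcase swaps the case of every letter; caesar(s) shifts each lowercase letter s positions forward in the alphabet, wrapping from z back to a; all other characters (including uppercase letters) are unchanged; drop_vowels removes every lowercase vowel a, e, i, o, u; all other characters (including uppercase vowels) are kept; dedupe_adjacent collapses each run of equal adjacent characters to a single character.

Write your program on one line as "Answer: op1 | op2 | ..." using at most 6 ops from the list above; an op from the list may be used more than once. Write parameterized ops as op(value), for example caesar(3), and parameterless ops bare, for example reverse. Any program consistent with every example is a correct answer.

reverse | caesar(21) | drop(2) | caesar(14) | drop_vowels

Check, running the answer program on each example:
  "xsp" -> "psx" -> "kns" -> "s" -> "g" -> "g"
  "vafokmd" -> "dmkofav" -> "yhfjavq" -> "fjavq" -> "txoje" -> "txj"
  "vcinke" -> "eknicv" -> "zfidxq" -> "idxq" -> "wrle" -> "wrl"
  "msypf" -> "fpysm" -> "aktnh" -> "tnh" -> "hbv" -> "hbv"
  "ahylwrgdhhh" -> "hhhdgrwlyha" -> "cccybmrgtcv" -> "cybmrgtcv" -> "qmpafuhqj" -> "qmpfhqj"
  "xlepxvajmnpc" -> "cpnmjavxpelx" -> "xkihevqskzgs" -> "ihevqskzgs" -> "wvsjegynug" -> "wvsjgyng"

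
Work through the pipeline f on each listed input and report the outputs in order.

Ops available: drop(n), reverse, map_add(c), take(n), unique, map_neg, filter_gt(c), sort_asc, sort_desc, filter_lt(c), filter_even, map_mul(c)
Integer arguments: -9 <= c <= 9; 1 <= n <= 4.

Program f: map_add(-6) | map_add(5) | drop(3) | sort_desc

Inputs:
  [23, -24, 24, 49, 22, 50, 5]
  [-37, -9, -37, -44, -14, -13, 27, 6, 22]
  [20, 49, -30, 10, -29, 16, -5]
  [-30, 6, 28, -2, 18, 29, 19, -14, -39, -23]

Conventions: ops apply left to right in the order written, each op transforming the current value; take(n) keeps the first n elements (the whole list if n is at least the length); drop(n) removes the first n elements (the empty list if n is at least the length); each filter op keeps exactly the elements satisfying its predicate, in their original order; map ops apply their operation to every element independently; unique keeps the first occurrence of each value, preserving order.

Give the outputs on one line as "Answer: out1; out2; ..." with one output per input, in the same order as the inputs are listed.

[49, 48, 21, 4]; [26, 21, 5, -14, -15, -45]; [15, 9, -6, -30]; [28, 18, 17, -3, -15, -24, -40]

Execution, op by op:
  [23, -24, 24, 49, 22, 50, 5] -> [17, -30, 18, 43, 16, 44, -1] -> [22, -25, 23, 48, 21, 49, 4] -> [48, 21, 49, 4] -> [49, 48, 21, 4]
  [-37, -9, -37, -44, -14, -13, 27, 6, 22] -> [-43, -15, -43, -50, -20, -19, 21, 0, 16] -> [-38, -10, -38, -45, -15, -14, 26, 5, 21] -> [-45, -15, -14, 26, 5, 21] -> [26, 21, 5, -14, -15, -45]
  [20, 49, -30, 10, -29, 16, -5] -> [14, 43, -36, 4, -35, 10, -11] -> [19, 48, -31, 9, -30, 15, -6] -> [9, -30, 15, -6] -> [15, 9, -6, -30]
  [-30, 6, 28, -2, 18, 29, 19, -14, -39, -23] -> [-36, 0, 22, -8, 12, 23, 13, -20, -45, -29] -> [-31, 5, 27, -3, 17, 28, 18, -15, -40, -24] -> [-3, 17, 28, 18, -15, -40, -24] -> [28, 18, 17, -3, -15, -24, -40]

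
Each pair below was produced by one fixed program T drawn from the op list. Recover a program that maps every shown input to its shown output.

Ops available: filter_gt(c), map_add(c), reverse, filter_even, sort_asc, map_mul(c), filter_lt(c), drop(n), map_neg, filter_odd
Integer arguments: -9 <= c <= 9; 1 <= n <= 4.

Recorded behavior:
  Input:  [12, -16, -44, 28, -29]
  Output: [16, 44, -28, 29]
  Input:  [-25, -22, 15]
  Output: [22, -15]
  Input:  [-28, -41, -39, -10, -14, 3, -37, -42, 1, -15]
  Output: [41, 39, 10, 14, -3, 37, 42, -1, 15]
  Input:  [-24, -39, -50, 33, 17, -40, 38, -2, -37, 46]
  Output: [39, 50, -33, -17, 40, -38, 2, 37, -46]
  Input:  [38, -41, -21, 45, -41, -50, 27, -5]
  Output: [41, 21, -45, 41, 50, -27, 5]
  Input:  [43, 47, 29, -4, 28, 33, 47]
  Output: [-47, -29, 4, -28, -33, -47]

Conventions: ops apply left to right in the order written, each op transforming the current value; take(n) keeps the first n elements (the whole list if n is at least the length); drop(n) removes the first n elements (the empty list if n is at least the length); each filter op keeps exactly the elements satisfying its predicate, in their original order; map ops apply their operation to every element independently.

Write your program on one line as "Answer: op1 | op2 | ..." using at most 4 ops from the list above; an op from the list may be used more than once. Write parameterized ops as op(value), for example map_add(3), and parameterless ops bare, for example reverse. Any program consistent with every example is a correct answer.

reverse | map_neg | reverse | drop(1)

Check, running the answer program on each example:
  [12, -16, -44, 28, -29] -> [-29, 28, -44, -16, 12] -> [29, -28, 44, 16, -12] -> [-12, 16, 44, -28, 29] -> [16, 44, -28, 29]
  [-25, -22, 15] -> [15, -22, -25] -> [-15, 22, 25] -> [25, 22, -15] -> [22, -15]
  [-28, -41, -39, -10, -14, 3, -37, -42, 1, -15] -> [-15, 1, -42, -37, 3, -14, -10, -39, -41, -28] -> [15, -1, 42, 37, -3, 14, 10, 39, 41, 28] -> [28, 41, 39, 10, 14, -3, 37, 42, -1, 15] -> [41, 39, 10, 14, -3, 37, 42, -1, 15]
  [-24, -39, -50, 33, 17, -40, 38, -2, -37, 46] -> [46, -37, -2, 38, -40, 17, 33, -50, -39, -24] -> [-46, 37, 2, -38, 40, -17, -33, 50, 39, 24] -> [24, 39, 50, -33, -17, 40, -38, 2, 37, -46] -> [39, 50, -33, -17, 40, -38, 2, 37, -46]
  [38, -41, -21, 45, -41, -50, 27, -5] -> [-5, 27, -50, -41, 45, -21, -41, 38] -> [5, -27, 50, 41, -45, 21, 41, -38] -> [-38, 41, 21, -45, 41, 50, -27, 5] -> [41, 21, -45, 41, 50, -27, 5]
  [43, 47, 29, -4, 28, 33, 47] -> [47, 33, 28, -4, 29, 47, 43] -> [-47, -33, -28, 4, -29, -47, -43] -> [-43, -47, -29, 4, -28, -33, -47] -> [-47, -29, 4, -28, -33, -47]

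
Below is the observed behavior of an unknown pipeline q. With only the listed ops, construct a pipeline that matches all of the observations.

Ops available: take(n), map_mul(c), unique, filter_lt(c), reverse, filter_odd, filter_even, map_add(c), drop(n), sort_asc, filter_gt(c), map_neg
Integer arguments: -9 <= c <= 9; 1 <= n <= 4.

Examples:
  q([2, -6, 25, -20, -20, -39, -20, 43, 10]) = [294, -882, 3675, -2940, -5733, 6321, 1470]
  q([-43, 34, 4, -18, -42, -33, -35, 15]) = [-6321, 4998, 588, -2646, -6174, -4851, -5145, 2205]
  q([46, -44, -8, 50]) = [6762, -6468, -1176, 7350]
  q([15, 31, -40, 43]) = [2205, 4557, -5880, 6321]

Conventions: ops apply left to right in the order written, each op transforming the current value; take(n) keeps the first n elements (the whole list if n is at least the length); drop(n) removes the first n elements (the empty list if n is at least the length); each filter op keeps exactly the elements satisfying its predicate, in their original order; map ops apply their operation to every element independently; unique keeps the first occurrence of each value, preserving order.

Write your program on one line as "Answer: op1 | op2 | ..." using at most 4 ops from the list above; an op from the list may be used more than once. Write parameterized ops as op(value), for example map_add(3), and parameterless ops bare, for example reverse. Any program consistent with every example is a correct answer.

map_mul(7) | map_mul(7) | map_mul(3) | unique

Check, running the answer program on each example:
  [2, -6, 25, -20, -20, -39, -20, 43, 10] -> [14, -42, 175, -140, -140, -273, -140, 301, 70] -> [98, -294, 1225, -980, -980, -1911, -980, 2107, 490] -> [294, -882, 3675, -2940, -2940, -5733, -2940, 6321, 1470] -> [294, -882, 3675, -2940, -5733, 6321, 1470]
  [-43, 34, 4, -18, -42, -33, -35, 15] -> [-301, 238, 28, -126, -294, -231, -245, 105] -> [-2107, 1666, 196, -882, -2058, -1617, -1715, 735] -> [-6321, 4998, 588, -2646, -6174, -4851, -5145, 2205] -> [-6321, 4998, 588, -2646, -6174, -4851, -5145, 2205]
  [46, -44, -8, 50] -> [322, -308, -56, 350] -> [2254, -2156, -392, 2450] -> [6762, -6468, -1176, 7350] -> [6762, -6468, -1176, 7350]
  [15, 31, -40, 43] -> [105, 217, -280, 301] -> [735, 1519, -1960, 2107] -> [2205, 4557, -5880, 6321] -> [2205, 4557, -5880, 6321]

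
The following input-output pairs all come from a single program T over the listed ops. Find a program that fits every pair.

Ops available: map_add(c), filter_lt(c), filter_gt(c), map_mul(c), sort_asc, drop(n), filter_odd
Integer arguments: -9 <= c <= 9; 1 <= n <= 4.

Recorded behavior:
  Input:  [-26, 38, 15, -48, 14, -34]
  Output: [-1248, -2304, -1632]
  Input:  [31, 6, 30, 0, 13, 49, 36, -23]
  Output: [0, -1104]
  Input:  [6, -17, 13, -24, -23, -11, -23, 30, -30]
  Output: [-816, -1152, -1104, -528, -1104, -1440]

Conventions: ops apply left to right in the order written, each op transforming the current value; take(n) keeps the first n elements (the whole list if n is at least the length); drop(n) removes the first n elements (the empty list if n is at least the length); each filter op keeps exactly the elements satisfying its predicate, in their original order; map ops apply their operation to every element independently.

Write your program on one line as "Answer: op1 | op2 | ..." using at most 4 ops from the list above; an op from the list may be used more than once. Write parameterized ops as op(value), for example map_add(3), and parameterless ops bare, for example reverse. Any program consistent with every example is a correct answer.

map_mul(-8) | filter_gt(-6) | map_mul(-6)

Check, running the answer program on each example:
  [-26, 38, 15, -48, 14, -34] -> [208, -304, -120, 384, -112, 272] -> [208, 384, 272] -> [-1248, -2304, -1632]
  [31, 6, 30, 0, 13, 49, 36, -23] -> [-248, -48, -240, 0, -104, -392, -288, 184] -> [0, 184] -> [0, -1104]
  [6, -17, 13, -24, -23, -11, -23, 30, -30] -> [-48, 136, -104, 192, 184, 88, 184, -240, 240] -> [136, 192, 184, 88, 184, 240] -> [-816, -1152, -1104, -528, -1104, -1440]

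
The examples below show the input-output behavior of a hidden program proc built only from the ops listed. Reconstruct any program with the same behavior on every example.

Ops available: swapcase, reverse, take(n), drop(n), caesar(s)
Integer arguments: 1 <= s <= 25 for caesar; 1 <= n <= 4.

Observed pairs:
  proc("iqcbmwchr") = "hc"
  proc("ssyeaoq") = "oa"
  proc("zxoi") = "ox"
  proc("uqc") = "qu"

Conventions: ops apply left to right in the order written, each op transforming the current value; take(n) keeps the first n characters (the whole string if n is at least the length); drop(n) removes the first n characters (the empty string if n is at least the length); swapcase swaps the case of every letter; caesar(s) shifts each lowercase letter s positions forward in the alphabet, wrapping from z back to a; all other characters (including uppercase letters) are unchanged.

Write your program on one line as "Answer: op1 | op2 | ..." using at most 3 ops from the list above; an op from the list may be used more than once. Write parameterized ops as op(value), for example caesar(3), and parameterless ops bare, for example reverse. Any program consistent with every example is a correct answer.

reverse | drop(1) | take(2)

Check, running the answer program on each example:
  "iqcbmwchr" -> "rhcwmbcqi" -> "hcwmbcqi" -> "hc"
  "ssyeaoq" -> "qoaeyss" -> "oaeyss" -> "oa"
  "zxoi" -> "ioxz" -> "oxz" -> "ox"
  "uqc" -> "cqu" -> "qu" -> "qu"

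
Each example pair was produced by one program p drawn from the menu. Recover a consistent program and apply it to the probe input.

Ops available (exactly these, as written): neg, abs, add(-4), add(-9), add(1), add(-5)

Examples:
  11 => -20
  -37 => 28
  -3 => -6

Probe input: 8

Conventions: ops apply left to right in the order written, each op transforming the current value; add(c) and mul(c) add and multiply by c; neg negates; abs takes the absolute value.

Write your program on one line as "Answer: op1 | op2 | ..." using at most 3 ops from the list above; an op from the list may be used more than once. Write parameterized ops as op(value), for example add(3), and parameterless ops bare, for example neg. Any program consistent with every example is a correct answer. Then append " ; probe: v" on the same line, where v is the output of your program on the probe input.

neg | add(-9) ; probe: -17

Check, running the answer program on each example:
  11 -> -11 -> -20
  -37 -> 37 -> 28
  -3 -> 3 -> -6
  probe: 8 -> -8 -> -17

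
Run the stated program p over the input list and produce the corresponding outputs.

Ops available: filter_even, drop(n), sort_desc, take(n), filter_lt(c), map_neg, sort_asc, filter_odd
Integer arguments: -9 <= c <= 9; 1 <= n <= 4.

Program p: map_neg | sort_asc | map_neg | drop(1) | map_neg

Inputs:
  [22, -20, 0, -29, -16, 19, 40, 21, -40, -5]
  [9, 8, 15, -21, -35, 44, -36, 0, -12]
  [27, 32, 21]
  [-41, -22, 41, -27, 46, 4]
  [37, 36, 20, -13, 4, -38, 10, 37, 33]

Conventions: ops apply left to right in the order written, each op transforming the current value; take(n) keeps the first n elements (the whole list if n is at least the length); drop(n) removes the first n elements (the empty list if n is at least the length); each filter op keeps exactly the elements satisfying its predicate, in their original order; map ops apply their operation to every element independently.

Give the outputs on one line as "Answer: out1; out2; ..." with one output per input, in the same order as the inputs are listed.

Execution, op by op:
  [22, -20, 0, -29, -16, 19, 40, 21, -40, -5] -> [-22, 20, 0, 29, 16, -19, -40, -21, 40, 5] -> [-40, -22, -21, -19, 0, 5, 16, 20, 29, 40] -> [40, 22, 21, 19, 0, -5, -16, -20, -29, -40] -> [22, 21, 19, 0, -5, -16, -20, -29, -40] -> [-22, -21, -19, 0, 5, 16, 20, 29, 40]
  [9, 8, 15, -21, -35, 44, -36, 0, -12] -> [-9, -8, -15, 21, 35, -44, 36, 0, 12] -> [-44, -15, -9, -8, 0, 12, 21, 35, 36] -> [44, 15, 9, 8, 0, -12, -21, -35, -36] -> [15, 9, 8, 0, -12, -21, -35, -36] -> [-15, -9, -8, 0, 12, 21, 35, 36]
  [27, 32, 21] -> [-27, -32, -21] -> [-32, -27, -21] -> [32, 27, 21] -> [27, 21] -> [-27, -21]
  [-41, -22, 41, -27, 46, 4] -> [41, 22, -41, 27, -46, -4] -> [-46, -41, -4, 22, 27, 41] -> [46, 41, 4, -22, -27, -41] -> [41, 4, -22, -27, -41] -> [-41, -4, 22, 27, 41]
  [37, 36, 20, -13, 4, -38, 10, 37, 33] -> [-37, -36, -20, 13, -4, 38, -10, -37, -33] -> [-37, -37, -36, -33, -20, -10, -4, 13, 38] -> [37, 37, 36, 33, 20, 10, 4, -13, -38] -> [37, 36, 33, 20, 10, 4, -13, -38] -> [-37, -36, -33, -20, -10, -4, 13, 38]

[-22, -21, -19, 0, 5, 16, 20, 29, 40]; [-15, -9, -8, 0, 12, 21, 35, 36]; [-27, -21]; [-41, -4, 22, 27, 41]; [-37, -36, -33, -20, -10, -4, 13, 38]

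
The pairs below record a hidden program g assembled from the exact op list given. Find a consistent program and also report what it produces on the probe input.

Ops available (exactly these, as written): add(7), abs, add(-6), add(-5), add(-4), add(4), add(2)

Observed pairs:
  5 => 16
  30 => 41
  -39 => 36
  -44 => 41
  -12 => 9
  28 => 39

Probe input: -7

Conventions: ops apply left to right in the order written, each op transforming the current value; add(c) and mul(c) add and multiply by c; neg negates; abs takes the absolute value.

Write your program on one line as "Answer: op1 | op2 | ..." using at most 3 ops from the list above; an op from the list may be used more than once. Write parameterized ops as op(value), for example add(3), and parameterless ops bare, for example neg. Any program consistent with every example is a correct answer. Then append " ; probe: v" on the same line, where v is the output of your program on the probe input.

add(7) | abs | add(4) ; probe: 4

Check, running the answer program on each example:
  5 -> 12 -> 12 -> 16
  30 -> 37 -> 37 -> 41
  -39 -> -32 -> 32 -> 36
  -44 -> -37 -> 37 -> 41
  -12 -> -5 -> 5 -> 9
  28 -> 35 -> 35 -> 39
  probe: -7 -> 0 -> 0 -> 4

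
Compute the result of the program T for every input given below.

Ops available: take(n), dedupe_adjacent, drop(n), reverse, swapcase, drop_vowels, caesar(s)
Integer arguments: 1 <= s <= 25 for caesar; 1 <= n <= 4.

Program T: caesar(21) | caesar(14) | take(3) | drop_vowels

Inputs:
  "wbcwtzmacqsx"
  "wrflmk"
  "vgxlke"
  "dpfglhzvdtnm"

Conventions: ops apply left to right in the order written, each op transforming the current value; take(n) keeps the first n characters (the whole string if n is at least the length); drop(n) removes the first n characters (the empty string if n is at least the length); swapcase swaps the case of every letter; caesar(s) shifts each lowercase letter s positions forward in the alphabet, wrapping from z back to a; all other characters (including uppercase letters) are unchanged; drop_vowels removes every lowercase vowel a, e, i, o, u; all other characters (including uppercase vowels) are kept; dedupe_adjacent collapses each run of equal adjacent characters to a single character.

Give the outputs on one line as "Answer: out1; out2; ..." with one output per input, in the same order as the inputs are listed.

Execution, op by op:
  "wbcwtzmacqsx" -> "rwxrouhvxlns" -> "fklfcivjlzbg" -> "fkl" -> "fkl"
  "wrflmk" -> "rmaghf" -> "faouvt" -> "fao" -> "f"
  "vgxlke" -> "qbsgfz" -> "epgutn" -> "epg" -> "pg"
  "dpfglhzvdtnm" -> "ykabgcuqyoih" -> "myopuqiemcwv" -> "myo" -> "my"

"fkl"; "f"; "pg"; "my"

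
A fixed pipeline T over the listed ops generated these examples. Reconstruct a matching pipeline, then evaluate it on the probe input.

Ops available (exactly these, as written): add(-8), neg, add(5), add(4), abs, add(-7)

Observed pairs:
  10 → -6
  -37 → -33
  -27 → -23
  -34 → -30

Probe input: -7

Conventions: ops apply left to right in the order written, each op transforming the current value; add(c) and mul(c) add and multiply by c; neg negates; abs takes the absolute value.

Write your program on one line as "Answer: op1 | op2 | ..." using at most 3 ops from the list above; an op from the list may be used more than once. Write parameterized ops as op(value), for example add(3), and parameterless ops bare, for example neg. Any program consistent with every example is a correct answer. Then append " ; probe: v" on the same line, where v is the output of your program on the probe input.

abs | neg | add(4) ; probe: -3

Check, running the answer program on each example:
  10 -> 10 -> -10 -> -6
  -37 -> 37 -> -37 -> -33
  -27 -> 27 -> -27 -> -23
  -34 -> 34 -> -34 -> -30
  probe: -7 -> 7 -> -7 -> -3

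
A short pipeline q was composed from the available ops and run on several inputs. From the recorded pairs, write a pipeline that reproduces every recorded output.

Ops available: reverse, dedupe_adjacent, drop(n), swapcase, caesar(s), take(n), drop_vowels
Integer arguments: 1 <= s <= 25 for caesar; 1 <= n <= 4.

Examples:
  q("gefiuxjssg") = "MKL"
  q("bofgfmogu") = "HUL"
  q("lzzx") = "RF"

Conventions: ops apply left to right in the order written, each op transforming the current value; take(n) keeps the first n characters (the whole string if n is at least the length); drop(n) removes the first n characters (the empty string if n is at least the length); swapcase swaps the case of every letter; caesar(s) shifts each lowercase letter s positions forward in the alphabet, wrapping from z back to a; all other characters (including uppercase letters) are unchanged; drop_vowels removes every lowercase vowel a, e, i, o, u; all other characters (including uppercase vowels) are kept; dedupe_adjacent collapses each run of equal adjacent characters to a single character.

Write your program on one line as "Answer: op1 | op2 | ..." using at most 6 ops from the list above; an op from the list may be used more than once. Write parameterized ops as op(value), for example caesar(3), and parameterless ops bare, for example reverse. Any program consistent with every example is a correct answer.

take(3) | caesar(6) | reverse | swapcase | dedupe_adjacent | reverse

Check, running the answer program on each example:
  "gefiuxjssg" -> "gef" -> "mkl" -> "lkm" -> "LKM" -> "LKM" -> "MKL"
  "bofgfmogu" -> "bof" -> "hul" -> "luh" -> "LUH" -> "LUH" -> "HUL"
  "lzzx" -> "lzz" -> "rff" -> "ffr" -> "FFR" -> "FR" -> "RF"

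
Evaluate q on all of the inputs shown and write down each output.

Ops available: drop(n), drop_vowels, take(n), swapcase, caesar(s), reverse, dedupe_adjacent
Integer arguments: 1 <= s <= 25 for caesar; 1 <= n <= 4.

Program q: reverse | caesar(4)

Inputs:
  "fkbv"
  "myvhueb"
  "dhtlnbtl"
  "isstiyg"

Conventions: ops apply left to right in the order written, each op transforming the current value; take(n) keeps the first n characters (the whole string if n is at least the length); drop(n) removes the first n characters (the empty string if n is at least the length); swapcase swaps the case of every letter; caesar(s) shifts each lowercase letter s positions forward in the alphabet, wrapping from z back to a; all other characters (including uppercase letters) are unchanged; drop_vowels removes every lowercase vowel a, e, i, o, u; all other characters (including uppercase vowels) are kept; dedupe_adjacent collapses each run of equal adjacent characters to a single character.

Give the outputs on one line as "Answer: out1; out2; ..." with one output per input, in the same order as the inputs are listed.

"zfoj"; "fiylzcq"; "pxfrpxlh"; "kcmxwwm"

Execution, op by op:
  "fkbv" -> "vbkf" -> "zfoj"
  "myvhueb" -> "beuhvym" -> "fiylzcq"
  "dhtlnbtl" -> "ltbnlthd" -> "pxfrpxlh"
  "isstiyg" -> "gyitssi" -> "kcmxwwm"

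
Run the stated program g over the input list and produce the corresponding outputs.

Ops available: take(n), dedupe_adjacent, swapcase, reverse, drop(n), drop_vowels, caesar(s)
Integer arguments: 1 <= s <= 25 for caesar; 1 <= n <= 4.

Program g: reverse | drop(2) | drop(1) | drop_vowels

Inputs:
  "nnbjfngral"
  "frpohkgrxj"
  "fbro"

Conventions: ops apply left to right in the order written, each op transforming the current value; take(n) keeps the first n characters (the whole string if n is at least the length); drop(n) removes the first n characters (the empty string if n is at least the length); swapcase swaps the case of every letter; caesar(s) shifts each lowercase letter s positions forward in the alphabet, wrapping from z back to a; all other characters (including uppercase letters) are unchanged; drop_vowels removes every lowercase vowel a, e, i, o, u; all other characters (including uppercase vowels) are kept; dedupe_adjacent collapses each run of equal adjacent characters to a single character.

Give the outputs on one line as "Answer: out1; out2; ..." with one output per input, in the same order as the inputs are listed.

"gnfjbnn"; "gkhprf"; "f"

Execution, op by op:
  "nnbjfngral" -> "largnfjbnn" -> "rgnfjbnn" -> "gnfjbnn" -> "gnfjbnn"
  "frpohkgrxj" -> "jxrgkhoprf" -> "rgkhoprf" -> "gkhoprf" -> "gkhprf"
  "fbro" -> "orbf" -> "bf" -> "f" -> "f"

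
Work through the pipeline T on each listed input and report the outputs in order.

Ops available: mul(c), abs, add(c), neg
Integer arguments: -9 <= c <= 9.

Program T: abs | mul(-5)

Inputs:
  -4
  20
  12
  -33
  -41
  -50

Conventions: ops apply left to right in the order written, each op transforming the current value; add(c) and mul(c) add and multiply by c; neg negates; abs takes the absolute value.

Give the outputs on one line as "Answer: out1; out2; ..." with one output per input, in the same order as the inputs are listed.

Execution, op by op:
  -4 -> 4 -> -20
  20 -> 20 -> -100
  12 -> 12 -> -60
  -33 -> 33 -> -165
  -41 -> 41 -> -205
  -50 -> 50 -> -250

-20; -100; -60; -165; -205; -250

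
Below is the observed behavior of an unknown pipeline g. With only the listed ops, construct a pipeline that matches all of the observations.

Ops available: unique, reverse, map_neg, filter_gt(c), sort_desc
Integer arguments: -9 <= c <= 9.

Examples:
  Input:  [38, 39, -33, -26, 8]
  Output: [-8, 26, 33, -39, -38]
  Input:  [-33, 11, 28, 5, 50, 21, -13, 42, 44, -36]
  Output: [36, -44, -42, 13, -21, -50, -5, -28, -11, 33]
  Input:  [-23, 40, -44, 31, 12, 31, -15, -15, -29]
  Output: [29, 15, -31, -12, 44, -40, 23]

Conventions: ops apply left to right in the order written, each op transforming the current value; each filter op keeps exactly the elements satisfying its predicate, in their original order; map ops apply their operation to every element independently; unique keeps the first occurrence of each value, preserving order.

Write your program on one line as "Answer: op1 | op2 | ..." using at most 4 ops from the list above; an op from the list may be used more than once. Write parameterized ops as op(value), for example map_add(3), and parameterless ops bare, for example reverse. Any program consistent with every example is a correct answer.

reverse | map_neg | unique

Check, running the answer program on each example:
  [38, 39, -33, -26, 8] -> [8, -26, -33, 39, 38] -> [-8, 26, 33, -39, -38] -> [-8, 26, 33, -39, -38]
  [-33, 11, 28, 5, 50, 21, -13, 42, 44, -36] -> [-36, 44, 42, -13, 21, 50, 5, 28, 11, -33] -> [36, -44, -42, 13, -21, -50, -5, -28, -11, 33] -> [36, -44, -42, 13, -21, -50, -5, -28, -11, 33]
  [-23, 40, -44, 31, 12, 31, -15, -15, -29] -> [-29, -15, -15, 31, 12, 31, -44, 40, -23] -> [29, 15, 15, -31, -12, -31, 44, -40, 23] -> [29, 15, -31, -12, 44, -40, 23]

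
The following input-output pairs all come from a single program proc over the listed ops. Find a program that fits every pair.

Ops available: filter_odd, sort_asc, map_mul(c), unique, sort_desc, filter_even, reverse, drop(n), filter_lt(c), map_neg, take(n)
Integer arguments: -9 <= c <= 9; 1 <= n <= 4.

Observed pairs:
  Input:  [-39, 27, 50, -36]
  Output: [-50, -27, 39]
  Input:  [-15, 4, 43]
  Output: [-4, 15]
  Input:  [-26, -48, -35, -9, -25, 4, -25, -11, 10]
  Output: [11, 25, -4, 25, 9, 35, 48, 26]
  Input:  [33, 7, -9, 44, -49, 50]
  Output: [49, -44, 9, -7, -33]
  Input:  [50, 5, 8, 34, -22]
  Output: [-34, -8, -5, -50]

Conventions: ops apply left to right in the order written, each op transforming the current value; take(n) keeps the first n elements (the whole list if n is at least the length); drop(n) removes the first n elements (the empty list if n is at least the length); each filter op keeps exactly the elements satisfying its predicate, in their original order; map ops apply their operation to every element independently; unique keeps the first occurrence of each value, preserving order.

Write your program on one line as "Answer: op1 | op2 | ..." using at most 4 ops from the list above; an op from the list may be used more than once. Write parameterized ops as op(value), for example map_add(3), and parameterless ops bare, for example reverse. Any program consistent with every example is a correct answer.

reverse | drop(1) | map_neg

Check, running the answer program on each example:
  [-39, 27, 50, -36] -> [-36, 50, 27, -39] -> [50, 27, -39] -> [-50, -27, 39]
  [-15, 4, 43] -> [43, 4, -15] -> [4, -15] -> [-4, 15]
  [-26, -48, -35, -9, -25, 4, -25, -11, 10] -> [10, -11, -25, 4, -25, -9, -35, -48, -26] -> [-11, -25, 4, -25, -9, -35, -48, -26] -> [11, 25, -4, 25, 9, 35, 48, 26]
  [33, 7, -9, 44, -49, 50] -> [50, -49, 44, -9, 7, 33] -> [-49, 44, -9, 7, 33] -> [49, -44, 9, -7, -33]
  [50, 5, 8, 34, -22] -> [-22, 34, 8, 5, 50] -> [34, 8, 5, 50] -> [-34, -8, -5, -50]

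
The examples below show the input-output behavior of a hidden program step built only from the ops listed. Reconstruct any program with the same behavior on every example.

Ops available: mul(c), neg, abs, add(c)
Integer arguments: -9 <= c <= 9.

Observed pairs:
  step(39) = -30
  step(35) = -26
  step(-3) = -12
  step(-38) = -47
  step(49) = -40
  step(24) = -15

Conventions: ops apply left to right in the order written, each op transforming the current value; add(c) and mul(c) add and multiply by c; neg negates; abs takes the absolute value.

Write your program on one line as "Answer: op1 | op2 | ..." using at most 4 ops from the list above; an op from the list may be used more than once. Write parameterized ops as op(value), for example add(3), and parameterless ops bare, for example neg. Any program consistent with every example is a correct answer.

neg | add(9) | abs | mul(-1)

Check, running the answer program on each example:
  39 -> -39 -> -30 -> 30 -> -30
  35 -> -35 -> -26 -> 26 -> -26
  -3 -> 3 -> 12 -> 12 -> -12
  -38 -> 38 -> 47 -> 47 -> -47
  49 -> -49 -> -40 -> 40 -> -40
  24 -> -24 -> -15 -> 15 -> -15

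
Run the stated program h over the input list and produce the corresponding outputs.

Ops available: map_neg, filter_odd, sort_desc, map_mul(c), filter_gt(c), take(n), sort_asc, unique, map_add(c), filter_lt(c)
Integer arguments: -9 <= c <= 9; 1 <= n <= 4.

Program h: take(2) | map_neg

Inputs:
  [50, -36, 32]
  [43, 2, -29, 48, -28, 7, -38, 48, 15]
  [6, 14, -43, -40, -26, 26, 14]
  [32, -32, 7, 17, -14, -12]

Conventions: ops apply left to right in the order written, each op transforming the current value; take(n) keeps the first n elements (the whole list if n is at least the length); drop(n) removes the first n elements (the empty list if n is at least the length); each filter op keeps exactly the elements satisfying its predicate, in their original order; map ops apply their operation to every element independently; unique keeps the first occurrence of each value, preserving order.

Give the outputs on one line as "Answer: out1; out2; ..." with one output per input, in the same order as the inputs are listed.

[-50, 36]; [-43, -2]; [-6, -14]; [-32, 32]

Execution, op by op:
  [50, -36, 32] -> [50, -36] -> [-50, 36]
  [43, 2, -29, 48, -28, 7, -38, 48, 15] -> [43, 2] -> [-43, -2]
  [6, 14, -43, -40, -26, 26, 14] -> [6, 14] -> [-6, -14]
  [32, -32, 7, 17, -14, -12] -> [32, -32] -> [-32, 32]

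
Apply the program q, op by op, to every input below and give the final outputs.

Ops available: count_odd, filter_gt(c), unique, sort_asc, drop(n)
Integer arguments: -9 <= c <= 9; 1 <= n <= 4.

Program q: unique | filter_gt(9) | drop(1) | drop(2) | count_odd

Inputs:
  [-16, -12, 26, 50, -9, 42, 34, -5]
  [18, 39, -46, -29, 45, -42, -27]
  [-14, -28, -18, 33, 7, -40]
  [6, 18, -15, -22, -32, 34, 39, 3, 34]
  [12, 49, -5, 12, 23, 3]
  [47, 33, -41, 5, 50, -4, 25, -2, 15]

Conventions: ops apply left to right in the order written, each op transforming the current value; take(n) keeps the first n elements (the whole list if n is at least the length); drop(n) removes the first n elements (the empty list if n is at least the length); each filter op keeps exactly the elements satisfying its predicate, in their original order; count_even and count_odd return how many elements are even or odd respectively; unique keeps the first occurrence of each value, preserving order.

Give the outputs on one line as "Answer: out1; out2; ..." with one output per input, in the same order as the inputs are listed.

Execution, op by op:
  [-16, -12, 26, 50, -9, 42, 34, -5] -> [-16, -12, 26, 50, -9, 42, 34, -5] -> [26, 50, 42, 34] -> [50, 42, 34] -> [34] -> 0
  [18, 39, -46, -29, 45, -42, -27] -> [18, 39, -46, -29, 45, -42, -27] -> [18, 39, 45] -> [39, 45] -> [] -> 0
  [-14, -28, -18, 33, 7, -40] -> [-14, -28, -18, 33, 7, -40] -> [33] -> [] -> [] -> 0
  [6, 18, -15, -22, -32, 34, 39, 3, 34] -> [6, 18, -15, -22, -32, 34, 39, 3] -> [18, 34, 39] -> [34, 39] -> [] -> 0
  [12, 49, -5, 12, 23, 3] -> [12, 49, -5, 23, 3] -> [12, 49, 23] -> [49, 23] -> [] -> 0
  [47, 33, -41, 5, 50, -4, 25, -2, 15] -> [47, 33, -41, 5, 50, -4, 25, -2, 15] -> [47, 33, 50, 25, 15] -> [33, 50, 25, 15] -> [25, 15] -> 2

0; 0; 0; 0; 0; 2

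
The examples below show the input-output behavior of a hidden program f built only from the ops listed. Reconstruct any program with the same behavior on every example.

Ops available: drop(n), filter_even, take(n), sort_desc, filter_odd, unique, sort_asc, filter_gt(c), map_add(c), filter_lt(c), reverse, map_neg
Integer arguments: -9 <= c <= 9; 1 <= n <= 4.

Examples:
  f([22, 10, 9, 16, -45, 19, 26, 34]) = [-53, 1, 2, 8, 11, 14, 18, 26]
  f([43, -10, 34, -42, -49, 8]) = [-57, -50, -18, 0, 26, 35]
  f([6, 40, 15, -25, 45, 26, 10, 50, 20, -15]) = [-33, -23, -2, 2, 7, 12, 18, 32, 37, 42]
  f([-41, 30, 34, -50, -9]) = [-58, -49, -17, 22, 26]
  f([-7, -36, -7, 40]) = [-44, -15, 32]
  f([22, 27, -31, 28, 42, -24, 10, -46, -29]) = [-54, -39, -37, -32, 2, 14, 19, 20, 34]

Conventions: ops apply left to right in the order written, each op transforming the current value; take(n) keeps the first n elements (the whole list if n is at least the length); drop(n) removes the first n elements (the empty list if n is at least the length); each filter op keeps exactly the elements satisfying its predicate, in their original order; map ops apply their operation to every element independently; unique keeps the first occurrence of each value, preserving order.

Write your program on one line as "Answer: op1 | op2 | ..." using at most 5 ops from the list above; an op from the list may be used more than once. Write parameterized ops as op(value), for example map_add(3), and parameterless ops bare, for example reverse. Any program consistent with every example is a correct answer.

reverse | sort_asc | unique | map_add(-8)

Check, running the answer program on each example:
  [22, 10, 9, 16, -45, 19, 26, 34] -> [34, 26, 19, -45, 16, 9, 10, 22] -> [-45, 9, 10, 16, 19, 22, 26, 34] -> [-45, 9, 10, 16, 19, 22, 26, 34] -> [-53, 1, 2, 8, 11, 14, 18, 26]
  [43, -10, 34, -42, -49, 8] -> [8, -49, -42, 34, -10, 43] -> [-49, -42, -10, 8, 34, 43] -> [-49, -42, -10, 8, 34, 43] -> [-57, -50, -18, 0, 26, 35]
  [6, 40, 15, -25, 45, 26, 10, 50, 20, -15] -> [-15, 20, 50, 10, 26, 45, -25, 15, 40, 6] -> [-25, -15, 6, 10, 15, 20, 26, 40, 45, 50] -> [-25, -15, 6, 10, 15, 20, 26, 40, 45, 50] -> [-33, -23, -2, 2, 7, 12, 18, 32, 37, 42]
  [-41, 30, 34, -50, -9] -> [-9, -50, 34, 30, -41] -> [-50, -41, -9, 30, 34] -> [-50, -41, -9, 30, 34] -> [-58, -49, -17, 22, 26]
  [-7, -36, -7, 40] -> [40, -7, -36, -7] -> [-36, -7, -7, 40] -> [-36, -7, 40] -> [-44, -15, 32]
  [22, 27, -31, 28, 42, -24, 10, -46, -29] -> [-29, -46, 10, -24, 42, 28, -31, 27, 22] -> [-46, -31, -29, -24, 10, 22, 27, 28, 42] -> [-46, -31, -29, -24, 10, 22, 27, 28, 42] -> [-54, -39, -37, -32, 2, 14, 19, 20, 34]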